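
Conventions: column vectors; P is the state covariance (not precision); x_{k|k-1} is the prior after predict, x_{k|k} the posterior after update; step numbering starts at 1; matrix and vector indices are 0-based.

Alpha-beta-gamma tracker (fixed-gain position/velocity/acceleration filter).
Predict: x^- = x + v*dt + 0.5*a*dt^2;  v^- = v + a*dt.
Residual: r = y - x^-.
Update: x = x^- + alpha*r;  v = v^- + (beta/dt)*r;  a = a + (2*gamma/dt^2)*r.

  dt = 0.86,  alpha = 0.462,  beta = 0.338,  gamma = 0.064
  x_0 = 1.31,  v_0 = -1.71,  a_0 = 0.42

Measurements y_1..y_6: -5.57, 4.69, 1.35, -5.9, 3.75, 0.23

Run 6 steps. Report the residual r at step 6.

step 1: x_pred=-0.0053  r=-5.5647  x^+=-2.5762  v^+=-3.5359  a^+=-0.5431
step 2: x_pred=-5.8179  r=10.5079  x^+=-0.9632  v^+=0.1269  a^+=1.2755
step 3: x_pred=-0.3824  r=1.7324  x^+=0.4180  v^+=1.9047  a^+=1.5753
step 4: x_pred=2.6386  r=-8.5386  x^+=-1.3062  v^+=-0.0964  a^+=0.0976
step 5: x_pred=-1.3530  r=5.1030  x^+=1.0046  v^+=1.9931  a^+=0.9807
step 6: x_pred=3.0813  r=-2.8513  x^+=1.7640  v^+=1.7159  a^+=0.4873

resid = -2.8513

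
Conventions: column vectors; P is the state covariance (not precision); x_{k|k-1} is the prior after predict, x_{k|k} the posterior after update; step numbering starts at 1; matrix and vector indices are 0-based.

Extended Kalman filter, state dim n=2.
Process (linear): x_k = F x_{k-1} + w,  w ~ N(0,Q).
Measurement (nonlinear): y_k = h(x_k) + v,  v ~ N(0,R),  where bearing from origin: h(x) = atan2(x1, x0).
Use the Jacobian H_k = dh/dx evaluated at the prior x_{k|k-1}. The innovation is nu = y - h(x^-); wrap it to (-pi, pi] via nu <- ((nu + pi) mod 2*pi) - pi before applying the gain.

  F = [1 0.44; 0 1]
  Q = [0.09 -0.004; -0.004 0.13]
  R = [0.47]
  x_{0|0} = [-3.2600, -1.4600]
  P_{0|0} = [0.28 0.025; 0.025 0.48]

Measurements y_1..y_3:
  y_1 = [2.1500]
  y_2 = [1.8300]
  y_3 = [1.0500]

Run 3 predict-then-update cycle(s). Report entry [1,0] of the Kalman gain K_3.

K[1,0] = -0.2960

step 1: x^-=[-3.9024, -1.4600]  P^-=[0.4849 0.2322; 0.2322 0.6100]  H_jac=[0.0841 -0.2248]  S=[0.4955]  K=[-0.0230; -0.2373]  nu=[-1.3496]  x^+=[-3.8713, -1.1397]  P^+=[0.4847 0.2295; 0.2295 0.5821]
step 2: x^-=[-4.3728, -1.1397]  P^-=[0.8893 0.4816; 0.4816 0.7121]  H_jac=[0.0558 -0.2141]  S=[0.4939]  K=[-0.1083; -0.2543]  nu=[-1.5666]  x^+=[-4.2031, -0.7413]  P^+=[0.8835 0.4680; 0.4680 0.6801]
step 3: x^-=[-4.5293, -0.7413]  P^-=[1.5170 0.7633; 0.7633 0.8101]  H_jac=[0.0352 -0.2150]  S=[0.4978]  K=[-0.2225; -0.2960]  nu=[-2.2538]  x^+=[-4.0279, -0.0742]  P^+=[1.4924 0.7305; 0.7305 0.7665]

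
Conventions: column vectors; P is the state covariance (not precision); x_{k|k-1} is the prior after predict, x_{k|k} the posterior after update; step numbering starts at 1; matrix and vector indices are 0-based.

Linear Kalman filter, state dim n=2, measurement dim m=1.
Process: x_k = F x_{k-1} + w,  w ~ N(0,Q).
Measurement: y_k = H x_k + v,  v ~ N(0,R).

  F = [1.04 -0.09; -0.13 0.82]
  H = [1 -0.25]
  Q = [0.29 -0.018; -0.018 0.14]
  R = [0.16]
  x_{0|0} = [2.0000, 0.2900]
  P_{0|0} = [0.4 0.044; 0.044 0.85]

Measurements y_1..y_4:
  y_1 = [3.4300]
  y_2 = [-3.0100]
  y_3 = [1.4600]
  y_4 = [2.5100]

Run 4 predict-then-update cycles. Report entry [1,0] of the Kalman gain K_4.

K[1,0] = -0.1702

step 1: x^-=[2.0539, -0.0222]  P^-=[0.7213 -0.0968; -0.0968 0.7089]  S=[0.9740]  K=[0.7654; -0.2813]  nu=[1.3706]  x^+=[3.1029, -0.4078]  P^+=[0.1507 0.1129; 0.1129 0.6318]
step 2: x^-=[3.2637, -0.7377]  P^-=[0.4370 0.0126; 0.0126 0.5433]  S=[0.6246]  K=[0.6945; -0.1972]  nu=[-6.4582]  x^+=[-1.2217, 0.5360]  P^+=[0.1357 0.0982; 0.0982 0.5190]
step 3: x^-=[-1.3188, 0.5983]  P^-=[0.4226 0.0102; 0.0102 0.4703]  S=[0.6068]  K=[0.6921; -0.1769]  nu=[2.9284]  x^+=[0.7080, 0.0803]  P^+=[0.1319 0.0845; 0.0845 0.4514]
step 4: x^-=[0.7291, -0.0262]  P^-=[0.4205 0.0039; 0.0039 0.4277]  S=[0.6052]  K=[0.6931; -0.1702]  nu=[1.7744]  x^+=[1.9589, -0.3281]  P^+=[0.1297 0.0753; 0.0753 0.4102]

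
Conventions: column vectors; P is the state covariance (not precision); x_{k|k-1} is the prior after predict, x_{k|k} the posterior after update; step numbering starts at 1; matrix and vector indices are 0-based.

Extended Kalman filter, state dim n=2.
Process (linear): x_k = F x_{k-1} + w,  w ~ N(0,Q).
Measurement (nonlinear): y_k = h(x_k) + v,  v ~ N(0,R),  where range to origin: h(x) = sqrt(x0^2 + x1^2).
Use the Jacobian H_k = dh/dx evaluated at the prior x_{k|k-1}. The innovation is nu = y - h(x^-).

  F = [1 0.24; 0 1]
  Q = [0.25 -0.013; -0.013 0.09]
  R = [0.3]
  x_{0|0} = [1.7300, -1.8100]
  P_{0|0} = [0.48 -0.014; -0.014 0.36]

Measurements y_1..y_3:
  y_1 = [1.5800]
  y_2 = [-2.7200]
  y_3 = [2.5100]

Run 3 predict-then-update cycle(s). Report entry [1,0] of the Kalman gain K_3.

K[1,0] = 0.5036

step 1: x^-=[1.2956, -1.8100]  P^-=[0.7440 0.0594; 0.0594 0.4500]  H_jac=[0.5821 -0.8132]  S=[0.7934]  K=[0.4850; -0.4176]  nu=[-0.6459]  x^+=[0.9824, -1.5402]  P^+=[0.5574 0.2201; 0.2201 0.3116]
step 2: x^-=[0.6127, -1.5402]  P^-=[0.9310 0.2819; 0.2819 0.4016]  H_jac=[0.3696 -0.9292]  S=[0.5803]  K=[0.1417; -0.4635]  nu=[-4.3776]  x^+=[-0.0075, 0.4888]  P^+=[0.9194 0.3200; 0.3200 0.2769]
step 3: x^-=[0.1099, 0.4888]  P^-=[1.3389 0.3734; 0.3734 0.3669]  H_jac=[0.2193 0.9757]  S=[0.8735]  K=[0.7533; 0.5036]  nu=[2.0090]  x^+=[1.6232, 1.5006]  P^+=[0.8433 0.0421; 0.0421 0.1454]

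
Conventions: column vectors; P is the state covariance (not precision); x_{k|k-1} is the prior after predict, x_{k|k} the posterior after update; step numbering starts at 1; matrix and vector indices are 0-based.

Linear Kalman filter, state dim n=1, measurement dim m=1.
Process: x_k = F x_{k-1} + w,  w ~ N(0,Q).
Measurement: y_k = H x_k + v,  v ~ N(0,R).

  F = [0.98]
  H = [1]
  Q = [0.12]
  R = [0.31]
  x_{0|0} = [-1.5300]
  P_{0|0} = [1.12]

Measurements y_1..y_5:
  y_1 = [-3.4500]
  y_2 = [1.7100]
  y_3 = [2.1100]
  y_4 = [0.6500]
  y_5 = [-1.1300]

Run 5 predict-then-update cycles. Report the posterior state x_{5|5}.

step 1: x^-=[-1.4994]  P^-=[1.1956]  S=[1.5056]  K=[0.7941]  nu=[-1.9506]  x^+=[-3.0484]  P^+=[0.2462]
step 2: x^-=[-2.9874]  P^-=[0.3564]  S=[0.6664]  K=[0.5348]  nu=[4.6974]  x^+=[-0.4751]  P^+=[0.1658]
step 3: x^-=[-0.4656]  P^-=[0.2792]  S=[0.5892]  K=[0.4739]  nu=[2.5756]  x^+=[0.7550]  P^+=[0.1469]
step 4: x^-=[0.7399]  P^-=[0.2611]  S=[0.5711]  K=[0.4572]  nu=[-0.0899]  x^+=[0.6988]  P^+=[0.1417]
step 5: x^-=[0.6848]  P^-=[0.2561]  S=[0.5661]  K=[0.4524]  nu=[-1.8148]  x^+=[-0.1362]  P^+=[0.1402]

x_post = [-0.1362]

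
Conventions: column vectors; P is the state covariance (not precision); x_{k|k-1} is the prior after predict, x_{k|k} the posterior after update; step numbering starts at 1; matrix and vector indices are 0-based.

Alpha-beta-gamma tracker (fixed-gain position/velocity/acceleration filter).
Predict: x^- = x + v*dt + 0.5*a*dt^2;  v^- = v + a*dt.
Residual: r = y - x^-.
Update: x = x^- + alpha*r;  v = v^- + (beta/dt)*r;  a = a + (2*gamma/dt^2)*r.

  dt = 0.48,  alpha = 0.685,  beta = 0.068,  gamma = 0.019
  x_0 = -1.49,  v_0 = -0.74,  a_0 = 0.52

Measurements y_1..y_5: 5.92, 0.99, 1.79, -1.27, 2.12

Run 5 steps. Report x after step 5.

step 1: x_pred=-1.7853  r=7.7053  x^+=3.4928  v^+=0.6012  a^+=1.7908
step 2: x_pred=3.9877  r=-2.9977  x^+=1.9343  v^+=1.0361  a^+=1.2964
step 3: x_pred=2.5810  r=-0.7910  x^+=2.0392  v^+=1.5463  a^+=1.1660
step 4: x_pred=2.9157  r=-4.1857  x^+=0.0485  v^+=1.5130  a^+=0.4756
step 5: x_pred=0.8295  r=1.2905  x^+=1.7135  v^+=1.9241  a^+=0.6885

x_post = 1.7135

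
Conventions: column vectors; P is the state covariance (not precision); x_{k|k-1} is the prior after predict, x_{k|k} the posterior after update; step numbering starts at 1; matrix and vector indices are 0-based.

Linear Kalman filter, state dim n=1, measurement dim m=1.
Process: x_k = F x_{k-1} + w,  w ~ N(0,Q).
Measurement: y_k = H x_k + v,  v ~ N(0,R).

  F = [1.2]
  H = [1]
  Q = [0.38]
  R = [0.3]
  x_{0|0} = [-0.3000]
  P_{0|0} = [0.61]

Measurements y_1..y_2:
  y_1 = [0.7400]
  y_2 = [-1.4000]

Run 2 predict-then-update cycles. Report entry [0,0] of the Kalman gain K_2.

step 1: x^-=[-0.3600]  P^-=[1.2584]  S=[1.5584]  K=[0.8075]  nu=[1.1000]  x^+=[0.5282]  P^+=[0.2422]
step 2: x^-=[0.6339]  P^-=[0.7288]  S=[1.0288]  K=[0.7084]  nu=[-2.0339]  x^+=[-0.8069]  P^+=[0.2125]

K[0,0] = 0.7084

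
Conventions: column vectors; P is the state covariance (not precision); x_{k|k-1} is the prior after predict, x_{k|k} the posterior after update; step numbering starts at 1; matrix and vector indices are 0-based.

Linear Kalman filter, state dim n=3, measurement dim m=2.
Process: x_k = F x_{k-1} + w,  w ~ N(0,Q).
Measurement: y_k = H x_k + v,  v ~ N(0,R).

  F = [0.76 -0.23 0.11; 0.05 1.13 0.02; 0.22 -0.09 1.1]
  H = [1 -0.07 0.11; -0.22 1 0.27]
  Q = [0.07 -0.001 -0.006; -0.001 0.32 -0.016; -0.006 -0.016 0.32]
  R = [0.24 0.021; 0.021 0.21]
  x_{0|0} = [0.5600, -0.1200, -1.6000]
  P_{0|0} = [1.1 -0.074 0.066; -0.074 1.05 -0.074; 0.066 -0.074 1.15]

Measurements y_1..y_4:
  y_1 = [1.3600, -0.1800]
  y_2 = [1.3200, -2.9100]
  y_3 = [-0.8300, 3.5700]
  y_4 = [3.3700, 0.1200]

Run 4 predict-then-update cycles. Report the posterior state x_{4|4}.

x_post = [1.2628, 0.0219, 2.9164]

step 1: x^-=[0.2772, -0.1396, -1.6260]  P^-=[0.8155 -0.2998 0.4238; -0.2998 1.6524 -0.1914; 0.4238 -0.1914 1.8228]  S=[1.2238 -0.4376; -0.4376 2.0129]  K=[0.7122 -0.0264; -0.0657 0.8137; 0.6050 0.2346]  nu=[1.2519, 0.4596]  x^+=[1.1566, 0.1521, -0.7608]  P^+=[0.1770 0.0551 -0.0249; 0.0551 0.2676 -0.3183; -0.0249 -0.3183 1.3882]
step 2: x^-=[0.7604, 0.2145, -0.5961]  P^-=[0.1959 -0.0527 0.2529; -0.0527 0.6544 -0.3939; 0.2529 -0.3939 2.0593]  S=[0.5331 -0.0340; -0.0340 0.8045]  K=[0.4255 -0.0163; -0.2223 0.6863; 0.9621 0.1731]  nu=[0.6402, -2.7963]  x^+=[1.0782, -1.8469, -0.4641]  P^+=[0.0987 0.0167 0.0389; 0.0167 0.2388 -0.3543; 0.0389 -0.3543 1.5532]
step 3: x^-=[1.1932, -2.0424, -0.1071]  P^-=[0.1770 -0.0833 0.3280; -0.0833 0.6117 -0.4383; 0.3280 -0.4383 2.2943]  S=[0.5383 -0.0365; -0.0365 0.7585]  K=[0.4049 -0.0249; -0.2790 0.6611; 1.1486 0.1990]  nu=[-2.1544, 5.9038]  x^+=[0.1736, 2.4620, -1.4067]  P^+=[0.0875 0.0000 0.0832; 0.0000 0.2248 -0.3399; 0.0832 -0.3399 1.5709]
step 4: x^-=[-0.5891, 2.7626, -1.7307]  P^-=[0.1825 -0.0916 0.3643; -0.0916 0.5927 -0.4203; 0.3643 -0.4203 2.3344]  S=[0.5531 -0.0330; -0.0330 0.7517]  K=[0.4125 -0.0262; -0.2852 0.6517; 1.1895 0.2250]  nu=[4.3428, -2.3049]  x^+=[1.2628, 0.0219, 2.9164]  P^+=[0.0872 -0.0045 0.0994; -0.0045 0.2161 -0.3194; 0.0994 -0.3194 1.5314]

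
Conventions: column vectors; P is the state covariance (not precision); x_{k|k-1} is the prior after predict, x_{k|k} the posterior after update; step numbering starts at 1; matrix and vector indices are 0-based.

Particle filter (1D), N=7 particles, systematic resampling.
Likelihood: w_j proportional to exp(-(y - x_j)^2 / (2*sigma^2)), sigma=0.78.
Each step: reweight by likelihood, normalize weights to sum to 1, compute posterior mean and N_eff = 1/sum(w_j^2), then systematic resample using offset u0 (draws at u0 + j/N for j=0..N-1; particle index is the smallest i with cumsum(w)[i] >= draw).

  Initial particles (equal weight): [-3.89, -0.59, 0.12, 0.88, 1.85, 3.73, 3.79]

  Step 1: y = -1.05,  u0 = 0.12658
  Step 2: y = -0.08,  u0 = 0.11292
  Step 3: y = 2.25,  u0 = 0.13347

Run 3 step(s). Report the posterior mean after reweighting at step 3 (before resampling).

post_mean = 0.7142

step 1: w=[0.0011, 0.6921, 0.2674, 0.0386, 0.0008, 0.0000, 0.0000]  mean=-0.3451  Neff=1.8115  idx=[1, 1, 1, 1, 2, 2, 3]
step 2: w=[0.1433, 0.1433, 0.1433, 0.1433, 0.1717, 0.1717, 0.0832]  mean=-0.2238  Neff=6.7529  idx=[0, 1, 2, 3, 4, 5, 6]
step 3: w=[0.0049, 0.0049, 0.0049, 0.0049, 0.0899, 0.0899, 0.8004]  mean=0.7142  Neff=1.5224  idx=[5, 6, 6, 6, 6, 6, 6]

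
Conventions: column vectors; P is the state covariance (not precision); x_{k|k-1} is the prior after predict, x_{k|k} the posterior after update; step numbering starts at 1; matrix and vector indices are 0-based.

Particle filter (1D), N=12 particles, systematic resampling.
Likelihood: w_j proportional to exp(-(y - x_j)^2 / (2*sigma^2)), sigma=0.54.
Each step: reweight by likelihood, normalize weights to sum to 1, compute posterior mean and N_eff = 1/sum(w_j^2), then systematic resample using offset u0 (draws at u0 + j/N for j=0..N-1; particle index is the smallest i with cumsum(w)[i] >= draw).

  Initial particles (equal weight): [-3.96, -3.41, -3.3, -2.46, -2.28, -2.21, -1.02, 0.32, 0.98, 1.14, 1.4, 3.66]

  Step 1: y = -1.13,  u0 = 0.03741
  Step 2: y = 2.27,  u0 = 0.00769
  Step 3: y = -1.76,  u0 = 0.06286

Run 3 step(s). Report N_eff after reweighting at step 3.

N_eff = 12.0000

step 1: w=[0.0000, 0.0001, 0.0002, 0.0372, 0.0800, 0.1045, 0.7565, 0.0210, 0.0004, 0.0001, 0.0000, 0.0000]  mean=-1.2704  Neff=1.6910  idx=[3, 5, 5, 6, 6, 6, 6, 6, 6, 6, 6, 6]
step 2: w=[0.0000, 0.0000, 0.0000, 0.1111, 0.1111, 0.1111, 0.1111, 0.1111, 0.1111, 0.1111, 0.1111, 0.1111]  mean=-1.0200  Neff=9.0000  idx=[3, 3, 4, 5, 6, 6, 7, 8, 9, 9, 10, 11]
step 3: w=[0.0833, 0.0833, 0.0833, 0.0833, 0.0833, 0.0833, 0.0833, 0.0833, 0.0833, 0.0833, 0.0833, 0.0833]  mean=-1.0200  Neff=12.0000  idx=[0, 1, 2, 3, 4, 5, 6, 7, 8, 9, 10, 11]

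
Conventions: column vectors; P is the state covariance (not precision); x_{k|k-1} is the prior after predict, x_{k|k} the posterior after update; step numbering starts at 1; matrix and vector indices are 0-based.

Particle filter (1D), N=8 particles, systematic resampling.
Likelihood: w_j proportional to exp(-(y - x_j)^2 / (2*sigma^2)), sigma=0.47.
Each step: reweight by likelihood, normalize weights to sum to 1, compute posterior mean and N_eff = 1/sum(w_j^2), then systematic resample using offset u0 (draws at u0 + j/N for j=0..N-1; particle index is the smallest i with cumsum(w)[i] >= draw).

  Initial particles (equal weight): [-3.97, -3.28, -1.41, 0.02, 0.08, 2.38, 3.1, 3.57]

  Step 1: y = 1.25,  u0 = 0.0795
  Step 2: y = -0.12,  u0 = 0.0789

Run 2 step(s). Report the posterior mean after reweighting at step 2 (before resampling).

post_mean = 0.0553

step 1: w=[0.0000, 0.0000, 0.0000, 0.2436, 0.3375, 0.4156, 0.0032, 0.0000]  mean=1.0312  Neff=2.8902  idx=[3, 3, 4, 4, 4, 5, 5, 5]
step 2: w=[0.2056, 0.2056, 0.1963, 0.1963, 0.1963, 0.0000, 0.0000, 0.0000]  mean=0.0553  Neff=4.9974  idx=[0, 0, 1, 2, 2, 3, 4, 4]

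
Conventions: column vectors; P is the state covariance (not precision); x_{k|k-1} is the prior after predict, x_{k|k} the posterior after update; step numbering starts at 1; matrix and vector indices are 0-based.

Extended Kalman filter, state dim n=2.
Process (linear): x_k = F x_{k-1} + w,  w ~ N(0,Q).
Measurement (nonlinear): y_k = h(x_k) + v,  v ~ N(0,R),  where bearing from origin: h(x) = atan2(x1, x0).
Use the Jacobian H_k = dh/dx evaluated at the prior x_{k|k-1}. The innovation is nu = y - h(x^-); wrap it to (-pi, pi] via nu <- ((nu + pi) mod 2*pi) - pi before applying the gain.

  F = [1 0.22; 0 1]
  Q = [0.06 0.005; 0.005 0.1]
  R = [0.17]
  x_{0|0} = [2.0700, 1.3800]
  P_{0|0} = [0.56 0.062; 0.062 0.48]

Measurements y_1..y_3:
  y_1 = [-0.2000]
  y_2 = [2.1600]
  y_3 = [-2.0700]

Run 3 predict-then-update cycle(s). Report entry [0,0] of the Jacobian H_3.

H_jac[0,0] = -0.1322

step 1: x^-=[2.3736, 1.3800]  P^-=[0.6705 0.1726; 0.1726 0.5800]  H_jac=[-0.1831 0.3149]  S=[0.2301]  K=[-0.2973; 0.6564]  nu=[-0.7266]  x^+=[2.5896, 0.9030]  P^+=[0.6502 0.2175; 0.2175 0.4809]
step 2: x^-=[2.7883, 0.9030]  P^-=[0.8292 0.3283; 0.3283 0.5809]  H_jac=[-0.1051 0.3246]  S=[0.2180]  K=[0.0890; 0.7067]  nu=[1.8468]  x^+=[2.9526, 2.2082]  P^+=[0.8274 0.3146; 0.3146 0.4720]
step 3: x^-=[3.4384, 2.2082]  P^-=[1.0487 0.4234; 0.4234 0.5720]  H_jac=[-0.1322 0.2059]  S=[0.1895]  K=[-0.2717; 0.3260]  nu=[-2.6409]  x^+=[4.1558, 1.3472]  P^+=[1.0347 0.4402; 0.4402 0.5519]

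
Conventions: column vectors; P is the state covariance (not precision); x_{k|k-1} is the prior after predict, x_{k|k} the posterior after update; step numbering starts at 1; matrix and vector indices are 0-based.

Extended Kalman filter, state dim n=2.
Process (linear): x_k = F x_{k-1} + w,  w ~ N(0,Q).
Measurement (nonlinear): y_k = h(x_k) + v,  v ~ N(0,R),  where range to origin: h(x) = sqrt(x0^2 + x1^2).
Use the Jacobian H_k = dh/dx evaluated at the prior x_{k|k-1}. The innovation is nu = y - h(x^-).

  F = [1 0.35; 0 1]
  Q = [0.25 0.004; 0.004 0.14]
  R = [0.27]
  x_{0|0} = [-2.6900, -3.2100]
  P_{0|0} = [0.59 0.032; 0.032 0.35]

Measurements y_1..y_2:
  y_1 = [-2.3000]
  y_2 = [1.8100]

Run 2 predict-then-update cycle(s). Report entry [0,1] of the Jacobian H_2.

H_jac[0,1] = -0.4158

step 1: x^-=[-3.8135, -3.2100]  P^-=[0.9053 0.1585; 0.1585 0.4900]  H_jac=[-0.7650 -0.6440]  S=[1.1592]  K=[-0.6855; -0.3768]  nu=[-7.2847]  x^+=[1.1801, -0.4651]  P^+=[0.3605 -0.1409; -0.1409 0.3254]
step 2: x^-=[1.0173, -0.4651]  P^-=[0.5518 -0.0230; -0.0230 0.4654]  H_jac=[0.9095 -0.4158]  S=[0.8243]  K=[0.6204; -0.2602]  nu=[0.6914]  x^+=[1.4463, -0.6450]  P^+=[0.2345 0.1100; 0.1100 0.4096]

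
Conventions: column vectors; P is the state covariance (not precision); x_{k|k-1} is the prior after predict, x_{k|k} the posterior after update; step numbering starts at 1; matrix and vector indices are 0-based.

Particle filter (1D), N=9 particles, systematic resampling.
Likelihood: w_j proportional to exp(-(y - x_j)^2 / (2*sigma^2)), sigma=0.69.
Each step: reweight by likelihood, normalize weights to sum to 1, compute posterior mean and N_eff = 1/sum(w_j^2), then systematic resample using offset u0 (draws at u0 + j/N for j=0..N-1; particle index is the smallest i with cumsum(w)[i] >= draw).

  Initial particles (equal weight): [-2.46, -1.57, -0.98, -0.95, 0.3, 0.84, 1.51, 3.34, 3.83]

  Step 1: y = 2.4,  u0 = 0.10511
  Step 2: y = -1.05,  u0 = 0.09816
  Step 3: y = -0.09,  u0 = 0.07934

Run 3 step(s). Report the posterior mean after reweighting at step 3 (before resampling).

post_mean = 1.5100

step 1: w=[0.0000, 0.0000, 0.0000, 0.0000, 0.0094, 0.0750, 0.4206, 0.3821, 0.1128]  mean=2.4093  Neff=2.9295  idx=[6, 6, 6, 6, 7, 7, 7, 7, 8]
step 2: w=[0.2500, 0.2500, 0.2500, 0.2500, 0.0000, 0.0000, 0.0000, 0.0000, 0.0000]  mean=1.5100  Neff=4.0000  idx=[0, 0, 1, 1, 2, 2, 3, 3, 3]
step 3: w=[0.1111, 0.1111, 0.1111, 0.1111, 0.1111, 0.1111, 0.1111, 0.1111, 0.1111]  mean=1.5100  Neff=9.0000  idx=[0, 1, 2, 3, 4, 5, 6, 7, 8]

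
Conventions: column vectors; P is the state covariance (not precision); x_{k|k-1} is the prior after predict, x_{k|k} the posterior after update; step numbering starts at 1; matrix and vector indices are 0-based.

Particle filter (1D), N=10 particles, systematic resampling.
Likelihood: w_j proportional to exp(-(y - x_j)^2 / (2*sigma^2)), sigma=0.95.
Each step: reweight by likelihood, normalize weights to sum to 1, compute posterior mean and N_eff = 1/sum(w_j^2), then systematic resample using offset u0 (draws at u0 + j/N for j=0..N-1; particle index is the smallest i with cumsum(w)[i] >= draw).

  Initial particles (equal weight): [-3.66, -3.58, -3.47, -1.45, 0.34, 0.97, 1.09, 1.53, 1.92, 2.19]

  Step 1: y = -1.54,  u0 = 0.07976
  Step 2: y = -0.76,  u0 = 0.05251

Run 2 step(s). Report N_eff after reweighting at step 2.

N_eff = 7.4291

step 1: w=[0.0551, 0.0662, 0.0843, 0.6612, 0.0937, 0.0203, 0.0144, 0.0036, 0.0009, 0.0003]  mean=-1.6151  Neff=2.1684  idx=[1, 2, 3, 3, 3, 3, 3, 3, 4, 5]
step 2: w=[0.0023, 0.0032, 0.1438, 0.1438, 0.1438, 0.1438, 0.1438, 0.1438, 0.0958, 0.0357]  mean=-1.2036  Neff=7.4291  idx=[2, 3, 3, 4, 5, 5, 6, 7, 7, 8]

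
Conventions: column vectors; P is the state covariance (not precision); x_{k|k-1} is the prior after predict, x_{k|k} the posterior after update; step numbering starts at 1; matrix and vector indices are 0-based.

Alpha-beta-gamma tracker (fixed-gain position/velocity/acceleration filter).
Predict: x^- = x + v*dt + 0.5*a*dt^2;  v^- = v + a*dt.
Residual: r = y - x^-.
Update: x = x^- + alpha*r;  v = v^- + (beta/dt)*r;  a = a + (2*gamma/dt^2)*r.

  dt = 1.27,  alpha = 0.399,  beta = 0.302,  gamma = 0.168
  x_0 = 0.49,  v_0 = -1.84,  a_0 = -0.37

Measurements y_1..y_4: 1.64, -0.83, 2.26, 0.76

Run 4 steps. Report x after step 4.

x_post = 1.8915

step 1: x_pred=-2.1452  r=3.7852  x^+=-0.6349  v^+=-1.4098  a^+=0.4185
step 2: x_pred=-2.0878  r=1.2578  x^+=-1.5859  v^+=-0.5792  a^+=0.6806
step 3: x_pred=-1.7726  r=4.0326  x^+=-0.1636  v^+=1.2441  a^+=1.5206
step 4: x_pred=2.6427  r=-1.8827  x^+=1.8915  v^+=2.7276  a^+=1.1284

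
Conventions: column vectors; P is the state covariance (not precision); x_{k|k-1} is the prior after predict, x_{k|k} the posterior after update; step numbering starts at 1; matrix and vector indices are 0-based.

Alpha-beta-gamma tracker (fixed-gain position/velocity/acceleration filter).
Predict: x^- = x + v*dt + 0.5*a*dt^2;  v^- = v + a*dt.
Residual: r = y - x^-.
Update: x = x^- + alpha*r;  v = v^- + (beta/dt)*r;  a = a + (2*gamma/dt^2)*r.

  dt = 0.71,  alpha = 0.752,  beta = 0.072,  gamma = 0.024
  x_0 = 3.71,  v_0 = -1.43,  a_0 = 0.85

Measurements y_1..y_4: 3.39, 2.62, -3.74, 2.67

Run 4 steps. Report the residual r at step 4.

resid = 4.8867

step 1: x_pred=2.9089  r=0.4811  x^+=3.2707  v^+=-0.7777  a^+=0.8958
step 2: x_pred=2.9443  r=-0.3243  x^+=2.7004  v^+=-0.1746  a^+=0.8649
step 3: x_pred=2.7945  r=-6.5345  x^+=-2.1194  v^+=-0.2231  a^+=0.2427
step 4: x_pred=-2.2167  r=4.8867  x^+=1.4581  v^+=0.4447  a^+=0.7080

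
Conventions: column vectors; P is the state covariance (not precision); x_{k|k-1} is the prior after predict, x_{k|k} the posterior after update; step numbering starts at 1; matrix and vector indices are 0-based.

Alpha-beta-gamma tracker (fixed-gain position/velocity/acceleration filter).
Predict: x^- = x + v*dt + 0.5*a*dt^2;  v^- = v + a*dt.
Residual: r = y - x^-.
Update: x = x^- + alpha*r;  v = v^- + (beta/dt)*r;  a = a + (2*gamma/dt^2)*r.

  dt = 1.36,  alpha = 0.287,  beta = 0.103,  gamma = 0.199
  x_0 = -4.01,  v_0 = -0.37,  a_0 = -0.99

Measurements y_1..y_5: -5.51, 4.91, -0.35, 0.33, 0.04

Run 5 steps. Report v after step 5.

v_post = 8.8058

step 1: x_pred=-5.4288  r=-0.0812  x^+=-5.4521  v^+=-1.7226  a^+=-1.0075
step 2: x_pred=-8.7265  r=13.6365  x^+=-4.8128  v^+=-2.0600  a^+=1.9268
step 3: x_pred=-5.8324  r=5.4824  x^+=-4.2590  v^+=0.9757  a^+=3.1065
step 4: x_pred=-0.0590  r=0.3890  x^+=0.0526  v^+=5.2301  a^+=3.1903
step 5: x_pred=10.1159  r=-10.0759  x^+=7.2241  v^+=8.8058  a^+=1.0221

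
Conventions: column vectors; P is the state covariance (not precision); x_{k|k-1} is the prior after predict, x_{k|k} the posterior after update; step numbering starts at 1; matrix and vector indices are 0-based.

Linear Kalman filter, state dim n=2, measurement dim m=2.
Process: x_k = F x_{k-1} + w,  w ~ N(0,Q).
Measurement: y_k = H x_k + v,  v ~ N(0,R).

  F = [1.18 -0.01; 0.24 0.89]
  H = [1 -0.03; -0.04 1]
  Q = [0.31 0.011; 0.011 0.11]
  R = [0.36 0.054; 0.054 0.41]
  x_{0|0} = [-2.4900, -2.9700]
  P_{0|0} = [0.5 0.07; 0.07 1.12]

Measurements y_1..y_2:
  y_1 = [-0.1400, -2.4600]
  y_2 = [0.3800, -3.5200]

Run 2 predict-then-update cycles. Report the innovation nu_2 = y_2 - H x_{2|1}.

step 1: x^-=[-2.9085, -3.2409]  P^-=[1.0047 0.2160; 0.2160 1.0559]  S=[1.3527 0.1984; 0.1984 1.4502]  K=[0.7349 0.0207; 0.0310 0.7179]  nu=[2.6713, 0.6646]  x^+=[-0.9316, -2.6811]  P^+=[0.2675 0.0589; 0.0589 0.2984]
step 2: x^-=[-1.0725, -2.6098]  P^-=[0.6810 0.1458; 0.1458 0.3869]  S=[1.0326 0.1611; 0.1611 0.7863]  K=[0.6526 0.0170; 0.0561 0.4731]  nu=[1.3742, -0.9531]  x^+=[-0.1919, -2.9836]  P^+=[0.2374 0.0517; 0.0517 0.1991]

innov = [1.3742, -0.9531]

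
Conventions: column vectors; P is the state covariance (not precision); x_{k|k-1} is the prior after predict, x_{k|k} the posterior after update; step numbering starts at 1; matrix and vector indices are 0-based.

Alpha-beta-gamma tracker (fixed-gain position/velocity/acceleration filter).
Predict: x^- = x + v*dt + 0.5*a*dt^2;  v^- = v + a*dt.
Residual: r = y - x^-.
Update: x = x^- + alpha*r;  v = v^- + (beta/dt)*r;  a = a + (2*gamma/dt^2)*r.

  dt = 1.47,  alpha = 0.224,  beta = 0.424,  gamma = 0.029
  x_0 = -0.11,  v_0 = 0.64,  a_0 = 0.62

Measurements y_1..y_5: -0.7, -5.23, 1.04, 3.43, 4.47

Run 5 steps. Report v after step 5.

v_post = 2.0034

step 1: x_pred=1.5007  r=-2.2007  x^+=1.0077  v^+=0.9166  a^+=0.5609
step 2: x_pred=2.9613  r=-8.1913  x^+=1.1264  v^+=-0.6214  a^+=0.3411
step 3: x_pred=0.5814  r=0.4586  x^+=0.6841  v^+=0.0122  a^+=0.3534
step 4: x_pred=1.0839  r=2.3461  x^+=1.6094  v^+=1.2084  a^+=0.4164
step 5: x_pred=3.8356  r=0.6344  x^+=3.9777  v^+=2.0034  a^+=0.4334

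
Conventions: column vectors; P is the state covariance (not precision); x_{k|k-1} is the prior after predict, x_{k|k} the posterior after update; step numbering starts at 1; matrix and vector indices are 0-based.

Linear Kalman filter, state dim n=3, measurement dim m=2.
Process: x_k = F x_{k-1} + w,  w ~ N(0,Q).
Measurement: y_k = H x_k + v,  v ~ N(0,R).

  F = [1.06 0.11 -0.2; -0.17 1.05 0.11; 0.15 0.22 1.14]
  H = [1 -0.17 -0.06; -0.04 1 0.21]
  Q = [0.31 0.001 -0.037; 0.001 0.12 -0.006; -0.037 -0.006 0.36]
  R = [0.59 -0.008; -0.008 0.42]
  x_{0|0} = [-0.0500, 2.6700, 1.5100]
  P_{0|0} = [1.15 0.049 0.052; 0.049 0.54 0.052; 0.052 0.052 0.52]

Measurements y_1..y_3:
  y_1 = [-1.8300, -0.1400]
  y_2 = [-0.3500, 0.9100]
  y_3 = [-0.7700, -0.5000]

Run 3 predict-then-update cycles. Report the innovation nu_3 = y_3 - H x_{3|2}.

step 1: x^-=[-0.0613, 2.9781, 2.3013]  P^-=[1.6166 -0.1041 0.1181; -0.1041 0.7475 0.2148; 0.1181 0.2148 1.1349]  S=[2.2579 -0.3143; -0.3143 1.3166]  K=[0.7297 0.0648; -0.0247 0.5992; 0.0552 0.3537]  nu=[-1.1243, -3.6038]  x^+=[-1.1154, 0.8464, 0.9644]  P^+=[0.4385 0.0223 0.0792; 0.0223 0.2640 -0.0536; 0.0792 -0.0536 0.9755]
step 2: x^-=[-1.2821, 1.1844, 1.1183]  P^-=[0.8190 -0.0221 -0.0888; -0.0221 0.4123 0.0894; -0.0888 0.0894 1.6521]  S=[1.4468 -0.1813; -0.1813 0.9472]  K=[0.5764 0.0328; -0.0105 0.4540; -0.0842 0.4483]  nu=[1.2006, -0.5605]  x^+=[-0.6085, 0.9173, 0.7659]  P^+=[0.3441 0.0200 0.0139; 0.0200 0.2152 -0.1125; 0.0139 -0.1125 1.4379]
step 3: x^-=[-0.6972, 1.1509, 0.9837]  P^-=[0.7604 -0.0216 -0.2927; -0.0216 0.3509 0.0779; -0.2927 0.0779 2.1965]  S=[1.4125 -0.2171; -0.2171 0.9083]  K=[0.5546 0.0076; 0.0015 0.4056; -0.2250 0.5526]  nu=[0.1819, -1.8853]  x^+=[-0.6108, 0.3864, -0.0991]  P^+=[0.3278 0.0233 -0.0542; 0.0233 0.2017 -0.1449; -0.0542 -0.1449 1.7936]

innov = [0.1819, -1.8853]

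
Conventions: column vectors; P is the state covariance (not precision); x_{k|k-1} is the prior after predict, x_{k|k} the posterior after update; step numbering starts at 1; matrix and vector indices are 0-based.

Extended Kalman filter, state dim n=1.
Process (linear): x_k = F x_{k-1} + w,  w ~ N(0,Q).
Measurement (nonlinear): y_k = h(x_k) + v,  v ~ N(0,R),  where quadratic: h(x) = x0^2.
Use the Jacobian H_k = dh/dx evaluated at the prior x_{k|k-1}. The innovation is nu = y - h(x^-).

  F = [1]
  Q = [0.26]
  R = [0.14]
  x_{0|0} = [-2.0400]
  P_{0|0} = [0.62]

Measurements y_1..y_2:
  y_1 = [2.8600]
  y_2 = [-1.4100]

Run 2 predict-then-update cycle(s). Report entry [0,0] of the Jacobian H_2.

H_jac[0,0] = -3.4480

step 1: x^-=[-2.0400]  P^-=[0.8800]  H_jac=[-4.0800]  S=[14.7888]  K=[-0.2428]  nu=[-1.3016]  x^+=[-1.7240]  P^+=[0.0083]
step 2: x^-=[-1.7240]  P^-=[0.2683]  H_jac=[-3.4480]  S=[3.3301]  K=[-0.2778]  nu=[-4.3822]  x^+=[-0.5065]  P^+=[0.0113]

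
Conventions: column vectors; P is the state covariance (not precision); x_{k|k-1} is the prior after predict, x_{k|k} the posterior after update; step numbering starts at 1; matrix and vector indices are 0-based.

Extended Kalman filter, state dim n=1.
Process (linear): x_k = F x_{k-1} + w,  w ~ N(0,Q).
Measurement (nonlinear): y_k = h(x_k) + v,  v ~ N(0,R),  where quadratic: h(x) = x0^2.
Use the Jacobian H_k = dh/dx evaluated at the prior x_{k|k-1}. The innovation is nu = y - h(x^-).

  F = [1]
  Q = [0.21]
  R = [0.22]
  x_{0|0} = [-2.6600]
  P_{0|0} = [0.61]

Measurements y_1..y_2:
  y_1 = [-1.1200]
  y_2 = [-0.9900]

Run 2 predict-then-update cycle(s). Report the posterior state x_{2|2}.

x_post = [-0.2952]

step 1: x^-=[-2.6600]  P^-=[0.8200]  H_jac=[-5.3200]  S=[23.4280]  K=[-0.1862]  nu=[-8.1956]  x^+=[-1.1339]  P^+=[0.0077]
step 2: x^-=[-1.1339]  P^-=[0.2177]  H_jac=[-2.2679]  S=[1.3397]  K=[-0.3685]  nu=[-2.2758]  x^+=[-0.2952]  P^+=[0.0358]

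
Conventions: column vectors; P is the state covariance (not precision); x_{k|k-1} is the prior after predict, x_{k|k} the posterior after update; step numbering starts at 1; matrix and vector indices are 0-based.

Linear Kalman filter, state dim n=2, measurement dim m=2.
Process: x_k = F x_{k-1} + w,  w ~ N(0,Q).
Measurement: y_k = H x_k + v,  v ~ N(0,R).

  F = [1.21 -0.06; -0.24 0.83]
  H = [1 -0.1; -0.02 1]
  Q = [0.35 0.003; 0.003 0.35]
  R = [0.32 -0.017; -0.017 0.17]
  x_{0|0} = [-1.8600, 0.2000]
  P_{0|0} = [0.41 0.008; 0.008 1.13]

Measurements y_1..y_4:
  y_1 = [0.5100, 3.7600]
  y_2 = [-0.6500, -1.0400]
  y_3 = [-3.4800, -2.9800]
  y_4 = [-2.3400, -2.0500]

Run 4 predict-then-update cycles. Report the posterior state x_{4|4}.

step 1: x^-=[-2.2626, 0.6124]  P^-=[0.9532 -0.1642; -0.1642 1.1489]  S=[1.3175 -0.3155; -0.3155 1.3258]  K=[0.7453 0.0391; -0.0040 0.8681]  nu=[2.8338, 3.1023]  x^+=[-0.0292, 3.2942]  P^+=[0.2377 -0.0013; -0.0013 0.1476]
step 2: x^-=[-0.2329, 2.7412]  P^-=[0.6987 -0.0747; -0.0747 0.4659]  S=[1.0383 -0.1524; -0.1524 0.6392]  K=[0.6837 0.0243; -0.0098 0.7289]  nu=[-0.1429, -3.7859]  x^+=[-0.4227, -0.0170]  P^+=[0.2181 -0.0031; -0.0031 0.1240]
step 3: x^-=[-0.5105, 0.0874]  P^-=[0.6702 -0.0697; -0.0697 0.4492]  S=[1.0086 -0.1452; -0.1452 0.6223]  K=[0.6748 0.0239; -0.0097 0.7219]  nu=[-2.9608, -3.0776]  x^+=[-2.5819, -2.1054]  P^+=[0.2152 -0.0031; -0.0031 0.1228]
step 4: x^-=[-2.9978, -1.1278]  P^-=[0.6660 -0.0688; -0.0688 0.4482]  S=[1.0042 -0.1441; -0.1441 0.6213]  K=[0.6735 0.0240; -0.0096 0.7215]  nu=[0.5450, -0.9821]  x^+=[-2.6543, -1.8417]  P^+=[0.2148 -0.0031; -0.0031 0.1228]

x_post = [-2.6543, -1.8417]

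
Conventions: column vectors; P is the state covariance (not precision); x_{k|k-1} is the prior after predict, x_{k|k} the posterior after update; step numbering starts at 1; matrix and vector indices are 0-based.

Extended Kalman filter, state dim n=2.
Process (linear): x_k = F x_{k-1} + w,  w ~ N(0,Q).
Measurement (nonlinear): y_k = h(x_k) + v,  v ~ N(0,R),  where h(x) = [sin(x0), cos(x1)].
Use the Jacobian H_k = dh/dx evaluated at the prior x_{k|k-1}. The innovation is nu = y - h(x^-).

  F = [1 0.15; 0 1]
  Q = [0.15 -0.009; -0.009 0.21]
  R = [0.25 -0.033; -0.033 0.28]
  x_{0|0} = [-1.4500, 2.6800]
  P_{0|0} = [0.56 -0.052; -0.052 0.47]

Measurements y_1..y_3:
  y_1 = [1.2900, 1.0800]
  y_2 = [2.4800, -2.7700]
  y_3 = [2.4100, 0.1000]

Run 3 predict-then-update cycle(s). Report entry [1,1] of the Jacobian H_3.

step 1: x^-=[-1.0480, 2.6800]  P^-=[0.7050 0.0095; 0.0095 0.6800]  H_jac=[0.4993 0.0000; 0.0000 -0.4454]  S=[0.4258 -0.0351; -0.0351 0.4149]  K=[0.8317 0.0602; -0.0494 -0.7342]  nu=[2.1564, 1.9753]  x^+=[0.8645, 1.1232]  P^+=[0.4125 0.0238; 0.0238 0.4579]
step 2: x^-=[1.0329, 1.1232]  P^-=[0.5799 0.0835; 0.0835 0.6679]  H_jac=[0.5123 0.0000; 0.0000 -0.9015]  S=[0.4022 -0.0715; -0.0715 0.8228]  K=[0.7337 -0.0276; -0.0242 -0.7339]  nu=[1.6212, -3.2028]  x^+=[2.3110, 3.4344]  P^+=[0.3598 0.0354; 0.0354 0.2270]
step 3: x^-=[2.8262, 3.4344]  P^-=[0.5256 0.0605; 0.0605 0.4370]  H_jac=[-0.9507 0.0000; 0.0000 0.2886]  S=[0.7250 -0.0496; -0.0496 0.3164]  K=[-0.6928 -0.0534; -0.0526 0.3904]  nu=[2.0998, 1.0574]  x^+=[1.3149, 3.7368]  P^+=[0.1803 0.0274; 0.0274 0.3848]

H_jac[1,1] = 0.2886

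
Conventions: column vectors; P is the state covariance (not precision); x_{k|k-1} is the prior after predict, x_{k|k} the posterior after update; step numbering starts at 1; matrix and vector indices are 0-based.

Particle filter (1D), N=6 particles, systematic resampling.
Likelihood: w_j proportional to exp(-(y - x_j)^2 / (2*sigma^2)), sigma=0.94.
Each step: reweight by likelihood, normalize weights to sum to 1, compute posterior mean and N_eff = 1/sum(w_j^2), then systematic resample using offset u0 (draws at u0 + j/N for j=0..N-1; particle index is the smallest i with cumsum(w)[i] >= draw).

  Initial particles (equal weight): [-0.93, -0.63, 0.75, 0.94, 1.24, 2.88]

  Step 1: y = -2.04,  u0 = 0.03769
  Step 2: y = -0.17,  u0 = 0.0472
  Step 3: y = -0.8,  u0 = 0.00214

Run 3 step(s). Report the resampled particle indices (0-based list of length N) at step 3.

step 1: w=[0.5902, 0.3848, 0.0145, 0.0078, 0.0027, 0.0000]  mean=-0.7698  Neff=2.0132  idx=[0, 0, 0, 0, 1, 1]
step 2: w=[0.1548, 0.1548, 0.1548, 0.1548, 0.1904, 0.1904]  mean=-0.8158  Neff=5.9397  idx=[0, 1, 2, 3, 4, 5]
step 3: w=[0.1670, 0.1670, 0.1670, 0.1670, 0.1659, 0.1659]  mean=-0.8305  Neff=5.9999  idx=[0, 1, 2, 3, 4, 5]

resampled_idx = [0, 1, 2, 3, 4, 5]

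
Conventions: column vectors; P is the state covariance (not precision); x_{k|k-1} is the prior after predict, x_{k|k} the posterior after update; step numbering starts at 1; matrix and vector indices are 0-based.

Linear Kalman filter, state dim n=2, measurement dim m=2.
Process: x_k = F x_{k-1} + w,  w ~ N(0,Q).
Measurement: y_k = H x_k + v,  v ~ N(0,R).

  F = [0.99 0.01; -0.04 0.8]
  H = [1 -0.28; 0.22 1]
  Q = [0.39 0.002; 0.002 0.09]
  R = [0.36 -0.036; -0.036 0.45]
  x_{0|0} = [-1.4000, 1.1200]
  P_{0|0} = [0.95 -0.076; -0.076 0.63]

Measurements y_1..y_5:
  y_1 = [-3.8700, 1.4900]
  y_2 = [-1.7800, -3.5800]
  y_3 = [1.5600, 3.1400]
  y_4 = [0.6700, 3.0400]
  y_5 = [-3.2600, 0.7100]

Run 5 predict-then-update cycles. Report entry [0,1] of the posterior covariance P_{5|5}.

step 1: x^-=[-1.3748, 0.9520]  P^-=[1.3197 -0.0907; -0.0907 0.4996]  S=[1.7696 0.0293; 0.0293 0.9735]  K=[0.7571 0.1822; -0.1385 0.4968]  nu=[-2.2286, 0.8405]  x^+=[-2.9089, 1.6783]  P^+=[0.2650 -0.0035; -0.0035 0.2293]
step 2: x^-=[-2.8630, 1.4590]  P^-=[0.6497 -0.0095; -0.0095 0.2374]  S=[1.0336 0.0316; 0.0316 0.7147]  K=[0.6263 0.1591; -0.0836 0.3330]  nu=[1.4915, -4.4092]  x^+=[-2.6303, -0.1339]  P^+=[0.2199 0.0007; 0.0007 0.1527]
step 3: x^-=[-2.6053, -0.0019]  P^-=[0.6056 -0.0050; -0.0050 0.1880]  S=[0.9831 0.0399; 0.0399 0.6652]  K=[0.6111 0.1562; -0.0702 0.2853]  nu=[4.1648, 3.7151]  x^+=[0.5197, 0.7655]  P^+=[0.2147 0.0010; 0.0010 0.1307]
step 4: x^-=[0.5222, 0.5917]  P^-=[0.6004 -0.0046; -0.0046 0.1739]  S=[0.9766 0.0431; 0.0431 0.6509]  K=[0.6092 0.1555; -0.0665 0.2700]  nu=[0.3135, 2.3335]  x^+=[1.0761, 1.2008]  P^+=[0.2140 0.0010; 0.0010 0.1237]
step 5: x^-=[1.0773, 0.9176]  P^-=[0.5998 -0.0047; -0.0047 0.1694]  S=[0.9757 0.0441; 0.0441 0.6464]  K=[0.6090 0.1553; -0.0654 0.2650]  nu=[-4.0804, -0.4446]  x^+=[-1.4769, 1.0668]  P^+=[0.2139 0.0009; 0.0009 0.1214]

P_post[0,1] = 0.0009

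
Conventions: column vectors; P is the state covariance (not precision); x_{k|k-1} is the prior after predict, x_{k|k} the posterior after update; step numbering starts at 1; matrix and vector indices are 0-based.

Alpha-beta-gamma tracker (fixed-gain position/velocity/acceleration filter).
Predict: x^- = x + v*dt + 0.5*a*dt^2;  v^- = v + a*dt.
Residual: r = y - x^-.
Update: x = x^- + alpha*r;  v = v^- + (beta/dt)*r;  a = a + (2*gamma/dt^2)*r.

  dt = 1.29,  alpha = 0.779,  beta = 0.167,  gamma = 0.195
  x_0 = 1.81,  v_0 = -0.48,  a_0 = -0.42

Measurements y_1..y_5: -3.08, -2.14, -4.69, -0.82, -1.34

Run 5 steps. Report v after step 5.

step 1: x_pred=0.8413  r=-3.9213  x^+=-2.2134  v^+=-1.5294  a^+=-1.3390
step 2: x_pred=-5.3005  r=3.1605  x^+=-2.8385  v^+=-2.8476  a^+=-0.5983
step 3: x_pred=-7.0097  r=2.3197  x^+=-5.2027  v^+=-3.3191  a^+=-0.0547
step 4: x_pred=-9.5298  r=8.7098  x^+=-2.7449  v^+=-2.2621  a^+=1.9866
step 5: x_pred=-4.0100  r=2.6700  x^+=-1.9301  v^+=0.6462  a^+=2.6123

v_post = 0.6462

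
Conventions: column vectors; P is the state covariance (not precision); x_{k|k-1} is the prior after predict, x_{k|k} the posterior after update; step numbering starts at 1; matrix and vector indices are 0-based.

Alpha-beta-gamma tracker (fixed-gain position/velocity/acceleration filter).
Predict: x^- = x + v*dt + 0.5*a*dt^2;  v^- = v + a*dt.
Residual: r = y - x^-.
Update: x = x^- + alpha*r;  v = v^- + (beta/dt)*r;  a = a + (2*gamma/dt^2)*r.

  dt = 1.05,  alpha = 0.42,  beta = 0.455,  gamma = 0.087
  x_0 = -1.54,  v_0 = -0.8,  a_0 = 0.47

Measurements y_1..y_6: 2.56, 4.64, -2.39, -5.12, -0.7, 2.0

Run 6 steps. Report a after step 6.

a_post = 0.2719

step 1: x_pred=-2.1209  r=4.6809  x^+=-0.1549  v^+=1.7219  a^+=1.2088
step 2: x_pred=2.3194  r=2.3206  x^+=3.2940  v^+=3.9967  a^+=1.5750
step 3: x_pred=8.3588  r=-10.7488  x^+=3.8443  v^+=0.9926  a^+=-0.1214
step 4: x_pred=4.8196  r=-9.9396  x^+=0.6450  v^+=-3.4420  a^+=-1.6901
step 5: x_pred=-3.9008  r=3.2008  x^+=-2.5565  v^+=-3.8296  a^+=-1.1849
step 6: x_pred=-7.2308  r=9.2308  x^+=-3.3538  v^+=-1.0738  a^+=0.2719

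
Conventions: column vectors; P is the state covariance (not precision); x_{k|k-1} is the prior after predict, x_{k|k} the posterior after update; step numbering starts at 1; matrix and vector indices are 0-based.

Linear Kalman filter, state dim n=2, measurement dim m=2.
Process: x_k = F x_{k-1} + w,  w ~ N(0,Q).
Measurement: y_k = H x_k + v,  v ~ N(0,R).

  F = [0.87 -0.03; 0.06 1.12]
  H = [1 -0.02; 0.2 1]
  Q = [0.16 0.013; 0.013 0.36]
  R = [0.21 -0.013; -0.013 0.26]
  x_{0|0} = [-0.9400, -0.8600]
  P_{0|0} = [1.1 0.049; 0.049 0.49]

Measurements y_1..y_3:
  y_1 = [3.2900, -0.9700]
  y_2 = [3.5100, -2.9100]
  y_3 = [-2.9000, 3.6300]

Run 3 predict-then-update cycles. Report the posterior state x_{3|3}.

step 1: x^-=[-0.7920, -1.0196]  P^-=[0.9905 0.1016; 0.1016 0.9852]  S=[1.1968 0.2666; 0.2666 1.3255]  K=[0.8119 0.0628; -0.1053 0.7798]  nu=[4.0616, 0.2080]  x^+=[2.5187, -1.2849]  P^+=[0.1691 -0.0280; -0.0280 0.2097]
step 2: x^-=[2.2298, -1.2880]  P^-=[0.2897 -0.0125; -0.0125 0.6199]  S=[0.5004 0.0201; 0.0201 0.8865]  K=[0.5778 0.0382; -0.0778 0.6982]  nu=[1.2544, -2.0679]  x^+=[2.8757, -2.8295]  P^+=[0.1204 -0.0217; -0.0217 0.1869]
step 3: x^-=[2.5868, -2.9965]  P^-=[0.2524 -0.0081; -0.0081 0.5919]  S=[0.4630 0.0176; 0.0176 0.8588]  K=[0.5441 0.0382; -0.0692 0.6888]  nu=[-5.5467, 6.1091]  x^+=[-0.1977, 1.5953]  P^+=[0.1134 -0.0198; -0.0198 0.1839]

x_post = [-0.1977, 1.5953]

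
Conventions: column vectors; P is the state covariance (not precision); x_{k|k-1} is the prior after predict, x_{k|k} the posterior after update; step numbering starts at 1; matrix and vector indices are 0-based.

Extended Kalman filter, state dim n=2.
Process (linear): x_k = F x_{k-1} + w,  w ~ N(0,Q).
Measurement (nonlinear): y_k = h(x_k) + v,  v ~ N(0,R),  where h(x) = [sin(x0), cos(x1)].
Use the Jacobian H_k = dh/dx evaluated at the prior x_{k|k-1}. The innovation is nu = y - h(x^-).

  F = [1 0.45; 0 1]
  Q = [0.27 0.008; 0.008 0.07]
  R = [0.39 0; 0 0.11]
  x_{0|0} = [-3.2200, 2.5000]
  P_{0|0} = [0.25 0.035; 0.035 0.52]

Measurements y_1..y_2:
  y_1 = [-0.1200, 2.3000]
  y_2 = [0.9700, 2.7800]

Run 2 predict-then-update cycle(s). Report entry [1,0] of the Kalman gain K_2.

step 1: x^-=[-2.0950, 2.5000]  P^-=[0.6568 0.2770; 0.2770 0.5900]  H_jac=[-0.5005 0.0000; 0.0000 -0.5985]  S=[0.5545 0.0830; 0.0830 0.3213]  K=[-0.5363 -0.3774; -0.0890 -1.0759]  nu=[0.7457, 3.1011]  x^+=[-3.6654, -0.9029]  P^+=[0.4179 0.0694; 0.0694 0.1978]
step 2: x^-=[-4.0717, -0.9029]  P^-=[0.7904 0.1664; 0.1664 0.2678]  H_jac=[-0.5977 0.0000; 0.0000 0.7852]  S=[0.6724 -0.0781; -0.0781 0.2751]  K=[-0.6696 0.2848; -0.0612 0.7469]  nu=[0.1683, 2.1607]  x^+=[-3.5690, 0.7007]  P^+=[0.4369 0.0399; 0.0399 0.1046]

K[1,0] = -0.0612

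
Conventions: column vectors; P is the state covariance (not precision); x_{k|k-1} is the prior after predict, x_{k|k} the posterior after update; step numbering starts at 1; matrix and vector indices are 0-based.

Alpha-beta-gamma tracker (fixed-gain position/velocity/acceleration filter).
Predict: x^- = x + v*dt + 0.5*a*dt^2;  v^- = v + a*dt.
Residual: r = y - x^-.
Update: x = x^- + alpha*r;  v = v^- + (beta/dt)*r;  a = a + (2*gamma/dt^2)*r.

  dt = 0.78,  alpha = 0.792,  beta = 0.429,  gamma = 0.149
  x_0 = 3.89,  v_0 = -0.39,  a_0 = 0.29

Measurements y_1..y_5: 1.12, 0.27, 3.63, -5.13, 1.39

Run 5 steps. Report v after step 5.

v_post = -0.5080

step 1: x_pred=3.6740  r=-2.5540  x^+=1.6512  v^+=-1.5685  a^+=-0.9610
step 2: x_pred=0.1355  r=0.1345  x^+=0.2420  v^+=-2.2441  a^+=-0.8951
step 3: x_pred=-1.7807  r=5.4107  x^+=2.5046  v^+=0.0336  a^+=1.7551
step 4: x_pred=3.0647  r=-8.1947  x^+=-3.4255  v^+=-3.1045  a^+=-2.2587
step 5: x_pred=-6.5341  r=7.9241  x^+=-0.2582  v^+=-0.5080  a^+=1.6226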